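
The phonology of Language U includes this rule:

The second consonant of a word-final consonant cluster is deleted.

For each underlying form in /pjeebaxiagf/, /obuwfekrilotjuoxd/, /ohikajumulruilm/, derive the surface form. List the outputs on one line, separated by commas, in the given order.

pjeebaxiag, obuwfekrilotjuox, ohikajumulruil

/pjeebaxiagf/: /f/ is the second consonant of a word-final cluster /gf/, so it deletes. → [pjeebaxiag].
/obuwfekrilotjuoxd/: /d/ is the second consonant of a word-final cluster /xd/, so it deletes. → [obuwfekrilotjuox].
/ohikajumulruilm/: /m/ is the second consonant of a word-final cluster /lm/, so it deletes. → [ohikajumulruil].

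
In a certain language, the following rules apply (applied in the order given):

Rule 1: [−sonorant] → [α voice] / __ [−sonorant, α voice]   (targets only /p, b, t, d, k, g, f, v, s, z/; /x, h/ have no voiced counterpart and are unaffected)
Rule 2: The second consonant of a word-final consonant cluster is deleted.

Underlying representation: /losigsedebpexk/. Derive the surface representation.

losiksedeppex

Rule 1 (regressive voicing assimilation): /g/ precedes the voiceless obstruent /s/, so it devoices to [k] by assimilation. /b/ precedes the voiceless obstruent /p/, so it devoices to [p] by assimilation. /losigsedebpexk/ → losiksedeppexk.
Rule 2 (final cluster simplification): /k/ is the second consonant of a word-final cluster /xk/, so it deletes. /losiksedeppexk/ → losiksedeppex.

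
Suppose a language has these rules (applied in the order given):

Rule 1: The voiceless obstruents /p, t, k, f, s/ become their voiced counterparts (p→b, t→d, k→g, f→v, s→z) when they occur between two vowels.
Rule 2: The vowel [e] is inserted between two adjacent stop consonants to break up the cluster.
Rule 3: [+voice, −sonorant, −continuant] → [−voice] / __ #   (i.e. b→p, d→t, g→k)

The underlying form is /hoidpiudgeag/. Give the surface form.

Rule 1 (intervocalic voicing): no segment meets the environment; /hoidpiudgeag/ is unchanged.
Rule 2 (stop-cluster e-epenthesis): /d/ and /p/ form a stop–stop cluster, so [e] is inserted between them. /d/ and /g/ form a stop–stop cluster, so [e] is inserted between them. /hoidpiudgeag/ → hoidepiudegeag.
Rule 3 (final devoicing): /g/ is a voiced stop in word-final position, so it devoices to [k]. /hoidepiudegeag/ → hoidepiudegeak.

hoidepiudegeak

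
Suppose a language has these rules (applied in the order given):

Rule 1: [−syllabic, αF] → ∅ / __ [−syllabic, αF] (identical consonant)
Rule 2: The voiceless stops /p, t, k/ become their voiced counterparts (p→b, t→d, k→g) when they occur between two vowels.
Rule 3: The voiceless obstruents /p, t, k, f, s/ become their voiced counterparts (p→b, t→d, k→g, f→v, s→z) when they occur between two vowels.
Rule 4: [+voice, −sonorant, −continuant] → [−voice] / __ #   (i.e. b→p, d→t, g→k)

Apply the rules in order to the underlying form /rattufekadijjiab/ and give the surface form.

Rule 1 (degemination): /tt/ is a geminate; the first /t/ deletes. /jj/ is a geminate; the first /j/ deletes. /rattufekadijjiab/ → ratufekadijiab.
Rule 2 (intervocalic voicing): /t/ is a voiceless stop between vowels /a/ and /u/, so it voices to [d]. /k/ is a voiceless stop between vowels /e/ and /a/, so it voices to [g]. /ratufekadijiab/ → radufegadijiab.
Rule 3 (intervocalic voicing): /f/ is a voiceless obstruent between vowels /u/ and /e/, so it voices to [v]. /radufegadijiab/ → raduvegadijiab.
Rule 4 (final devoicing): /b/ is a voiced stop in word-final position, so it devoices to [p]. /raduvegadijiab/ → raduvegadijiap.

raduvegadijiap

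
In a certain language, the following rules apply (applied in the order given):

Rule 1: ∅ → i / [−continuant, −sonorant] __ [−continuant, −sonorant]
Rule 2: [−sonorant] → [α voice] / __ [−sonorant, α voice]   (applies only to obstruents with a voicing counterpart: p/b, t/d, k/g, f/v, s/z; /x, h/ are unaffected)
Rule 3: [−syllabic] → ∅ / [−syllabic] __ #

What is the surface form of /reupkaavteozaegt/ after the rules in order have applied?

reupikaafteozaegit

Rule 1 (stop-cluster i-epenthesis): /p/ and /k/ form a stop–stop cluster, so [i] is inserted between them. /g/ and /t/ form a stop–stop cluster, so [i] is inserted between them. /reupkaavteozaegt/ → reupikaavteozaegit.
Rule 2 (regressive voicing assimilation): /v/ precedes the voiceless obstruent /t/, so it devoices to [f] by assimilation. /reupikaavteozaegit/ → reupikaafteozaegit.
Rule 3 (final cluster simplification): no segment meets the environment; /reupikaafteozaegit/ is unchanged.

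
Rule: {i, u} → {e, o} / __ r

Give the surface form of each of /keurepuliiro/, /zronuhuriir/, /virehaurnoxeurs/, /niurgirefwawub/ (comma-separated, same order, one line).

keorepuliero, zronuhorier, verehaornoxeors, niorgerefwawub

/keurepuliiro/: /u/ is a high vowel immediately before /r/, so it lowers to [o]. /i/ is a high vowel immediately before /r/, so it lowers to [e]. → [keorepuliero].
/zronuhuriir/: /u/ is a high vowel immediately before /r/, so it lowers to [o]. /i/ is a high vowel immediately before /r/, so it lowers to [e]. → [zronuhorier].
/virehaurnoxeurs/: /i/ is a high vowel immediately before /r/, so it lowers to [e]. /u/ is a high vowel immediately before /r/, so it lowers to [o]. /u/ is a high vowel immediately before /r/, so it lowers to [o]. → [verehaornoxeors].
/niurgirefwawub/: /u/ is a high vowel immediately before /r/, so it lowers to [o]. /i/ is a high vowel immediately before /r/, so it lowers to [e]. → [niorgerefwawub].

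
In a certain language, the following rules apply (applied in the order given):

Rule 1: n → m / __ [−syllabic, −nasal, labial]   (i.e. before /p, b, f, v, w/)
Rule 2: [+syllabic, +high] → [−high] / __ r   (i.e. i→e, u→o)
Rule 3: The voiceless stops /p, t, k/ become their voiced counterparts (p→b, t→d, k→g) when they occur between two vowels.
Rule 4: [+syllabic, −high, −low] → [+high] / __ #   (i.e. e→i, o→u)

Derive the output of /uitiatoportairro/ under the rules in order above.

uidiadobortaerru

Rule 1 (nasal place assimilation): no segment meets the environment; /uitiatoportairro/ is unchanged.
Rule 2 (pre-rhotic lowering): /i/ is a high vowel immediately before /r/, so it lowers to [e]. /uitiatoportairro/ → uitiatoportaerro.
Rule 3 (intervocalic voicing): /t/ is a voiceless stop between vowels /i/ and /i/, so it voices to [d]. /t/ is a voiceless stop between vowels /a/ and /o/, so it voices to [d]. /p/ is a voiceless stop between vowels /o/ and /o/, so it voices to [b]. /uitiatoportaerro/ → uidiadobortaerro.
Rule 4 (final vowel raising): /o/ is a mid vowel in word-final position, so it raises to [u]. /uidiadobortaerro/ → uidiadobortaerru.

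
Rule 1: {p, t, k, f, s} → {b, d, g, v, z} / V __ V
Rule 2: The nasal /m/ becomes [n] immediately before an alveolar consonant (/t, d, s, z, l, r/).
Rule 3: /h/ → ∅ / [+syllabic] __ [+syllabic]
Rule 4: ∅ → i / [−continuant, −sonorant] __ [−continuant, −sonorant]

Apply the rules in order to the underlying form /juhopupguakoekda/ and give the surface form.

juobupiguagoekida

Rule 1 (intervocalic voicing): /p/ is a voiceless obstruent between vowels /o/ and /u/, so it voices to [b]. /k/ is a voiceless obstruent between vowels /a/ and /o/, so it voices to [g]. /juhopupguakoekda/ → juhobupguagoekda.
Rule 2 (nasal place assimilation): no segment meets the environment; /juhobupguagoekda/ is unchanged.
Rule 3 (intervocalic h-deletion): /h/ occurs between vowels /u/ and /o/, so it deletes. /juhobupguagoekda/ → juobupguagoekda.
Rule 4 (stop-cluster i-epenthesis): /p/ and /g/ form a stop–stop cluster, so [i] is inserted between them. /k/ and /d/ form a stop–stop cluster, so [i] is inserted between them. /juobupguagoekda/ → juobupiguagoekida.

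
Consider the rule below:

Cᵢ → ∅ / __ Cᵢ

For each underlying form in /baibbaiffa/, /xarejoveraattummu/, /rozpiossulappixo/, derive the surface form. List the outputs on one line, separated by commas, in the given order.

/baibbaiffa/: /bb/ is a geminate; the first /b/ deletes. /ff/ is a geminate; the first /f/ deletes. → [baibaifa].
/xarejoveraattummu/: /tt/ is a geminate; the first /t/ deletes. /mm/ is a geminate; the first /m/ deletes. → [xarejoveraatumu].
/rozpiossulappixo/: /ss/ is a geminate; the first /s/ deletes. /pp/ is a geminate; the first /p/ deletes. → [rozpiosulapixo].

baibaifa, xarejoveraatumu, rozpiosulapixo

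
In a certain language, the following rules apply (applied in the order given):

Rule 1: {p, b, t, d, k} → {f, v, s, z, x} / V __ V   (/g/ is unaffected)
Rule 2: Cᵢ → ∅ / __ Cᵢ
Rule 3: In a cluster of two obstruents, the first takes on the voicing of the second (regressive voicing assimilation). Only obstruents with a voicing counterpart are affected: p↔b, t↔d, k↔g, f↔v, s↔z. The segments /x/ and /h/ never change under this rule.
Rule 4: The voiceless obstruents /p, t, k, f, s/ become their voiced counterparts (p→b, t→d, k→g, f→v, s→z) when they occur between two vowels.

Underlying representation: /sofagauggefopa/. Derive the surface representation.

sovagaugevova

Rule 1 (intervocalic spirantization): /p/ is a stop between vowels /o/ and /a/, so it spirantizes to the fricative [f]. /sofagauggefopa/ → sofagauggefofa.
Rule 2 (degemination): /gg/ is a geminate; the first /g/ deletes. /sofagauggefofa/ → sofagaugefofa.
Rule 3 (regressive voicing assimilation): no segment meets the environment; /sofagaugefofa/ is unchanged.
Rule 4 (intervocalic voicing): /f/ is a voiceless obstruent between vowels /o/ and /a/, so it voices to [v]. /f/ is a voiceless obstruent between vowels /e/ and /o/, so it voices to [v]. /f/ is a voiceless obstruent between vowels /o/ and /a/, so it voices to [v]. /sofagaugefofa/ → sovagaugevova.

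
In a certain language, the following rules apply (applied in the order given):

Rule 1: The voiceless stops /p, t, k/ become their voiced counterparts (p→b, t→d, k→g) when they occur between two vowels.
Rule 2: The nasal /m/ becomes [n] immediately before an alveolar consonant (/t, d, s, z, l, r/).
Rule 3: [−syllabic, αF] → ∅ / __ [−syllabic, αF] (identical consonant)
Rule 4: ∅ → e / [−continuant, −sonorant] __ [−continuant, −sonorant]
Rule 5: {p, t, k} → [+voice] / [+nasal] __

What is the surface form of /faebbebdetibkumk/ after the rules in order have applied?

faebebededibekumg

Rule 1 (intervocalic voicing): /t/ is a voiceless stop between vowels /e/ and /i/, so it voices to [d]. /faebbebdetibkumk/ → faebbebdedibkumk.
Rule 2 (nasal place assimilation): no segment meets the environment; /faebbebdedibkumk/ is unchanged.
Rule 3 (degemination): /bb/ is a geminate; the first /b/ deletes. /faebbebdedibkumk/ → faebebdedibkumk.
Rule 4 (stop-cluster e-epenthesis): /b/ and /d/ form a stop–stop cluster, so [e] is inserted between them. /b/ and /k/ form a stop–stop cluster, so [e] is inserted between them. /faebebdedibkumk/ → faebebededibekumk.
Rule 5 (post-nasal voicing): /k/ is a voiceless stop immediately after the nasal /m/, so it voices to [g]. /faebebededibekumk/ → faebebededibekumg.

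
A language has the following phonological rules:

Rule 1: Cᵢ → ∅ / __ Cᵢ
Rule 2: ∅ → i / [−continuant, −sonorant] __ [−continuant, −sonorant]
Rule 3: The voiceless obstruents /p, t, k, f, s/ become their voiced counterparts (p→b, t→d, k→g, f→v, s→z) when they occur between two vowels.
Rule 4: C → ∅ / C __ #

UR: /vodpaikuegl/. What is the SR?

Rule 1 (degemination): no segment meets the environment; /vodpaikuegl/ is unchanged.
Rule 2 (stop-cluster i-epenthesis): /d/ and /p/ form a stop–stop cluster, so [i] is inserted between them. /vodpaikuegl/ → vodipaikuegl.
Rule 3 (intervocalic voicing): /p/ is a voiceless obstruent between vowels /i/ and /a/, so it voices to [b]. /k/ is a voiceless obstruent between vowels /i/ and /u/, so it voices to [g]. /vodipaikuegl/ → vodibaiguegl.
Rule 4 (final cluster simplification): /l/ is the second consonant of a word-final cluster /gl/, so it deletes. /vodibaiguegl/ → vodibaigueg.

vodibaigueg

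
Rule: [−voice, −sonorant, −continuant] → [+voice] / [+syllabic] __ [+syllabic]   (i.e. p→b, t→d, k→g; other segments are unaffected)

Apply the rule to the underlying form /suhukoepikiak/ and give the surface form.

/k/ is a voiceless stop between vowels /u/ and /o/, so it voices to [g].
/p/ is a voiceless stop between vowels /e/ and /i/, so it voices to [b].
/k/ is a voiceless stop between vowels /i/ and /i/, so it voices to [g].
The other instance of /k/ does not occur in the required environment and remains unchanged.
Surface form: [suhugoebigiak].

suhugoebigiak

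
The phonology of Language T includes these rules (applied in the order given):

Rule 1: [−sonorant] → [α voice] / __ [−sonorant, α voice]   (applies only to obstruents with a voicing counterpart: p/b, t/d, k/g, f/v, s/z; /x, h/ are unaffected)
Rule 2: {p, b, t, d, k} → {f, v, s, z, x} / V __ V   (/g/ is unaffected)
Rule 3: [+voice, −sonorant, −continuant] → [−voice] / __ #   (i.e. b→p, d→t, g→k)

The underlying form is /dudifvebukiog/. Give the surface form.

Rule 1 (regressive voicing assimilation): /f/ precedes the voiced obstruent /v/, so it voices to [v] by assimilation. /dudifvebukiog/ → dudivvebukiog.
Rule 2 (intervocalic spirantization): /d/ is a stop between vowels /u/ and /i/, so it spirantizes to the fricative [z]. /b/ is a stop between vowels /e/ and /u/, so it spirantizes to the fricative [v]. /k/ is a stop between vowels /u/ and /i/, so it spirantizes to the fricative [x]. /dudivvebukiog/ → duzivvevuxiog.
Rule 3 (final devoicing): /g/ is a voiced stop in word-final position, so it devoices to [k]. /duzivvevuxiog/ → duzivvevuxiok.

duzivvevuxiok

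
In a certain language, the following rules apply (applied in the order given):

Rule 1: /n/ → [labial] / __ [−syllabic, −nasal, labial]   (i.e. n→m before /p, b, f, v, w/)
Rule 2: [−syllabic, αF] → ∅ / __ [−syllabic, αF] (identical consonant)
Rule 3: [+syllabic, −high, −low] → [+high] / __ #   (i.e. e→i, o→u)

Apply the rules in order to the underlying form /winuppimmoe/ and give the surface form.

Rule 1 (nasal place assimilation): no segment meets the environment; /winuppimmoe/ is unchanged.
Rule 2 (degemination): /pp/ is a geminate; the first /p/ deletes. /mm/ is a geminate; the first /m/ deletes. /winuppimmoe/ → winupimoe.
Rule 3 (final vowel raising): /e/ is a mid vowel in word-final position, so it raises to [i]. /winupimoe/ → winupimoi.

winupimoi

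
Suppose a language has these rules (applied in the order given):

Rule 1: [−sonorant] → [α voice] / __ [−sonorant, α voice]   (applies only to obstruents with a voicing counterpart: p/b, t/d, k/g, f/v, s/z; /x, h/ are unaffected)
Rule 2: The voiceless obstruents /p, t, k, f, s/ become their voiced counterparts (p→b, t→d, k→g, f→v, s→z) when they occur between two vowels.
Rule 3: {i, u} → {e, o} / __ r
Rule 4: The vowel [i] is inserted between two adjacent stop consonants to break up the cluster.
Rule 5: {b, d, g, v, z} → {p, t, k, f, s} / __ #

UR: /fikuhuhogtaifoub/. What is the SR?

Rule 1 (regressive voicing assimilation): /g/ precedes the voiceless obstruent /t/, so it devoices to [k] by assimilation. /fikuhuhogtaifoub/ → fikuhuhoktaifoub.
Rule 2 (intervocalic voicing): /k/ is a voiceless obstruent between vowels /i/ and /u/, so it voices to [g]. /f/ is a voiceless obstruent between vowels /i/ and /o/, so it voices to [v]. /fikuhuhoktaifoub/ → figuhuhoktaivoub.
Rule 3 (pre-rhotic lowering): no segment meets the environment; /figuhuhoktaivoub/ is unchanged.
Rule 4 (stop-cluster i-epenthesis): /k/ and /t/ form a stop–stop cluster, so [i] is inserted between them. /figuhuhoktaivoub/ → figuhuhokitaivoub.
Rule 5 (final devoicing): /b/ is a voiced obstruent in word-final position, so it devoices to [p]. /figuhuhokitaivoub/ → figuhuhokitaivoup.

figuhuhokitaivoup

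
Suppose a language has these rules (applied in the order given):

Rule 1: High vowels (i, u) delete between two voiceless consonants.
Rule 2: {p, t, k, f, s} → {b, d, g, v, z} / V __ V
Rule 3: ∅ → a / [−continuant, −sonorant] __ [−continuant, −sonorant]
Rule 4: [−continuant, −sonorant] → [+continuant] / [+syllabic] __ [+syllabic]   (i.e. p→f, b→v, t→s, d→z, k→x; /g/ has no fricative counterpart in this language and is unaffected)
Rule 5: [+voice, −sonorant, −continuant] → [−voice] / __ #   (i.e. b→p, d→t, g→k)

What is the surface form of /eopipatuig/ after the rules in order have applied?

Rule 1 (high vowel syncope): /i/ is a high vowel flanked by voiceless consonants /p/ and /p/, so it deletes. /eopipatuig/ → eoppatuig.
Rule 2 (intervocalic voicing): /t/ is a voiceless obstruent between vowels /a/ and /u/, so it voices to [d]. /eoppatuig/ → eoppaduig.
Rule 3 (stop-cluster a-epenthesis): /p/ and /p/ form a stop–stop cluster, so [a] is inserted between them. /eoppaduig/ → eopapaduig.
Rule 4 (intervocalic spirantization): /p/ is a stop between vowels /o/ and /a/, so it spirantizes to the fricative [f]. /p/ is a stop between vowels /a/ and /a/, so it spirantizes to the fricative [f]. /d/ is a stop between vowels /a/ and /u/, so it spirantizes to the fricative [z]. /eopapaduig/ → eofafazuig.
Rule 5 (final devoicing): /g/ is a voiced stop in word-final position, so it devoices to [k]. /eofafazuig/ → eofafazuik.

eofafazuik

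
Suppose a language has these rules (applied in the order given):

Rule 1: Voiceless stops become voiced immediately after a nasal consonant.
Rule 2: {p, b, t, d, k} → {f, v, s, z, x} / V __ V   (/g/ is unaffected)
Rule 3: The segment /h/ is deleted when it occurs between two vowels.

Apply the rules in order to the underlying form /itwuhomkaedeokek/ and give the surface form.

itwuomgaezeoxek

Rule 1 (post-nasal voicing): /k/ is a voiceless stop immediately after the nasal /m/, so it voices to [g]. /itwuhomkaedeokek/ → itwuhomgaedeokek.
Rule 2 (intervocalic spirantization): /d/ is a stop between vowels /e/ and /e/, so it spirantizes to the fricative [z]. /k/ is a stop between vowels /o/ and /e/, so it spirantizes to the fricative [x]. /itwuhomgaedeokek/ → itwuhomgaezeoxek.
Rule 3 (intervocalic h-deletion): /h/ occurs between vowels /u/ and /o/, so it deletes. /itwuhomgaezeoxek/ → itwuomgaezeoxek.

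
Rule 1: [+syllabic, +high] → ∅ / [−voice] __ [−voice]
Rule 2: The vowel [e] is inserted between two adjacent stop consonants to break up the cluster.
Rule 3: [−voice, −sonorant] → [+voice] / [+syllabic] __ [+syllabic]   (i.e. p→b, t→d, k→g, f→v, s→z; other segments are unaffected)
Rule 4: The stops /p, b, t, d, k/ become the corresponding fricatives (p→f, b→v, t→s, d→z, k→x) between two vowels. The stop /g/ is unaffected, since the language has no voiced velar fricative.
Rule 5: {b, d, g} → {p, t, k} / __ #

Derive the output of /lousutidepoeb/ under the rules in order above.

Rule 1 (high vowel syncope): /u/ is a high vowel flanked by voiceless consonants /s/ and /t/, so it deletes. /lousutidepoeb/ → loustidepoeb.
Rule 2 (stop-cluster e-epenthesis): no segment meets the environment; /loustidepoeb/ is unchanged.
Rule 3 (intervocalic voicing): /p/ is a voiceless obstruent between vowels /e/ and /o/, so it voices to [b]. /loustidepoeb/ → loustideboeb.
Rule 4 (intervocalic spirantization): /d/ is a stop between vowels /i/ and /e/, so it spirantizes to the fricative [z]. /b/ is a stop between vowels /e/ and /o/, so it spirantizes to the fricative [v]. /loustideboeb/ → loustizevoeb.
Rule 5 (final devoicing): /b/ is a voiced stop in word-final position, so it devoices to [p]. /loustizevoeb/ → loustizevoep.

loustizevoep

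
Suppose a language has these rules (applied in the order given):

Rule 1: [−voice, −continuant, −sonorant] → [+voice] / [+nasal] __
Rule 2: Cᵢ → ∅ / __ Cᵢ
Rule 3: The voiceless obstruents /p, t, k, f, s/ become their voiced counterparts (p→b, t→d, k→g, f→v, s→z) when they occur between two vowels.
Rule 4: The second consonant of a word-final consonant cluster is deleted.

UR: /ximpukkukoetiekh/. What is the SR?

ximbugugoediek

Rule 1 (post-nasal voicing): /p/ is a voiceless stop immediately after the nasal /m/, so it voices to [b]. /ximpukkukoetiekh/ → ximbukkukoetiekh.
Rule 2 (degemination): /kk/ is a geminate; the first /k/ deletes. /ximbukkukoetiekh/ → ximbukukoetiekh.
Rule 3 (intervocalic voicing): /k/ is a voiceless obstruent between vowels /u/ and /u/, so it voices to [g]. /k/ is a voiceless obstruent between vowels /u/ and /o/, so it voices to [g]. /t/ is a voiceless obstruent between vowels /e/ and /i/, so it voices to [d]. /ximbukukoetiekh/ → ximbugugoediekh.
Rule 4 (final cluster simplification): /h/ is the second consonant of a word-final cluster /kh/, so it deletes. /ximbugugoediekh/ → ximbugugoediek.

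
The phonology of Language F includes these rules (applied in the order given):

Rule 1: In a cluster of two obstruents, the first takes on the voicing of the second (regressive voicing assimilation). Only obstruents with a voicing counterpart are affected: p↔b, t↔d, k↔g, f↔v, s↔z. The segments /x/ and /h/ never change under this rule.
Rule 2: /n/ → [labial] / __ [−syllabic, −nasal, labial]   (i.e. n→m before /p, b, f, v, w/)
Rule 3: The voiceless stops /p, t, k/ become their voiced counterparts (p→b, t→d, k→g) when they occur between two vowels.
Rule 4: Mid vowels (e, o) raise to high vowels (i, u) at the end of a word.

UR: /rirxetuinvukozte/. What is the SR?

Rule 1 (regressive voicing assimilation): /z/ precedes the voiceless obstruent /t/, so it devoices to [s] by assimilation. /rirxetuinvukozte/ → rirxetuinvukoste.
Rule 2 (nasal place assimilation): /n/ precedes the labial consonant /v/, so it assimilates in place to [m]. /rirxetuinvukoste/ → rirxetuimvukoste.
Rule 3 (intervocalic voicing): /t/ is a voiceless stop between vowels /e/ and /u/, so it voices to [d]. /k/ is a voiceless stop between vowels /u/ and /o/, so it voices to [g]. /rirxetuimvukoste/ → rirxeduimvugoste.
Rule 4 (final vowel raising): /e/ is a mid vowel in word-final position, so it raises to [i]. /rirxeduimvugoste/ → rirxeduimvugosti.

rirxeduimvugosti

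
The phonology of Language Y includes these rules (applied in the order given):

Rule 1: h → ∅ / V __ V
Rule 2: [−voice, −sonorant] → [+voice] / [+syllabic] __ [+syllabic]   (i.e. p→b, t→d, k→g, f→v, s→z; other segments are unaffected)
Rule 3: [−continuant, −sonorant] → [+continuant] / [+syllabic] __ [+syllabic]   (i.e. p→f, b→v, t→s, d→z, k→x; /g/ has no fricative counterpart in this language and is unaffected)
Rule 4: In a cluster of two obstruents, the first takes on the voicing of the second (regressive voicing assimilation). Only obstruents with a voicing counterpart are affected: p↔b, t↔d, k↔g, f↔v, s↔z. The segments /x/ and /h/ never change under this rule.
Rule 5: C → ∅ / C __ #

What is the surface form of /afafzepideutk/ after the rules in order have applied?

avavzevizeut

Rule 1 (intervocalic h-deletion): no segment meets the environment; /afafzepideutk/ is unchanged.
Rule 2 (intervocalic voicing): /f/ is a voiceless obstruent between vowels /a/ and /a/, so it voices to [v]. /p/ is a voiceless obstruent between vowels /e/ and /i/, so it voices to [b]. /afafzepideutk/ → avafzebideutk.
Rule 3 (intervocalic spirantization): /b/ is a stop between vowels /e/ and /i/, so it spirantizes to the fricative [v]. /d/ is a stop between vowels /i/ and /e/, so it spirantizes to the fricative [z]. /avafzebideutk/ → avafzevizeutk.
Rule 4 (regressive voicing assimilation): /f/ precedes the voiced obstruent /z/, so it voices to [v] by assimilation. /avafzevizeutk/ → avavzevizeutk.
Rule 5 (final cluster simplification): /k/ is the second consonant of a word-final cluster /tk/, so it deletes. /avavzevizeutk/ → avavzevizeut.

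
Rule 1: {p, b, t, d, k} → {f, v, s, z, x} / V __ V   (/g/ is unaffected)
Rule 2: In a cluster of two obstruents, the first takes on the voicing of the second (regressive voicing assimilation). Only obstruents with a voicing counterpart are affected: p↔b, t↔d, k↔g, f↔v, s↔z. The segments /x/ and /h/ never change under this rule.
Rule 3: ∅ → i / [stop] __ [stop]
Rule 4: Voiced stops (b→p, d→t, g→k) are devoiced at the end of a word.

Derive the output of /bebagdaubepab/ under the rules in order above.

Rule 1 (intervocalic spirantization): /b/ is a stop between vowels /e/ and /a/, so it spirantizes to the fricative [v]. /b/ is a stop between vowels /u/ and /e/, so it spirantizes to the fricative [v]. /p/ is a stop between vowels /e/ and /a/, so it spirantizes to the fricative [f]. /bebagdaubepab/ → bevagdauvefab.
Rule 2 (regressive voicing assimilation): no segment meets the environment; /bevagdauvefab/ is unchanged.
Rule 3 (stop-cluster i-epenthesis): /g/ and /d/ form a stop–stop cluster, so [i] is inserted between them. /bevagdauvefab/ → bevagidauvefab.
Rule 4 (final devoicing): /b/ is a voiced stop in word-final position, so it devoices to [p]. /bevagidauvefab/ → bevagidauvefap.

bevagidauvefap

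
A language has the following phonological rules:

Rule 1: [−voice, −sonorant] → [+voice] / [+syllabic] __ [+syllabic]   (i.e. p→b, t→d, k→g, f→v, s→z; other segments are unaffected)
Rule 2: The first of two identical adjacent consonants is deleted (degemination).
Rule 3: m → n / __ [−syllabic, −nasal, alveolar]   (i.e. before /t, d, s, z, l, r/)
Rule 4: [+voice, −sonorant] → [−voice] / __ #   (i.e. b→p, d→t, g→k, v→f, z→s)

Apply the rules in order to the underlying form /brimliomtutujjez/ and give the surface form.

brinliontudujes

Rule 1 (intervocalic voicing): /t/ is a voiceless obstruent between vowels /u/ and /u/, so it voices to [d]. /brimliomtutujjez/ → brimliomtudujjez.
Rule 2 (degemination): /jj/ is a geminate; the first /j/ deletes. /brimliomtudujjez/ → brimliomtudujez.
Rule 3 (nasal place assimilation): /m/ precedes the alveolar consonant /l/, so it assimilates in place to [n]. /m/ precedes the alveolar consonant /t/, so it assimilates in place to [n]. /brimliomtudujez/ → brinliontudujez.
Rule 4 (final devoicing): /z/ is a voiced obstruent in word-final position, so it devoices to [s]. /brinliontudujez/ → brinliontudujes.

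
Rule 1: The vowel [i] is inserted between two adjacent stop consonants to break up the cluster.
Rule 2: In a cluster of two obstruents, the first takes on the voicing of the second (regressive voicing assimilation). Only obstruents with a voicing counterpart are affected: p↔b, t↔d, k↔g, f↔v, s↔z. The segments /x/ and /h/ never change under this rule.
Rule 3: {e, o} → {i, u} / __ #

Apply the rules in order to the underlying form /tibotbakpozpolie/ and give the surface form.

tibotibakipospolii

Rule 1 (stop-cluster i-epenthesis): /t/ and /b/ form a stop–stop cluster, so [i] is inserted between them. /k/ and /p/ form a stop–stop cluster, so [i] is inserted between them. /tibotbakpozpolie/ → tibotibakipozpolie.
Rule 2 (regressive voicing assimilation): /z/ precedes the voiceless obstruent /p/, so it devoices to [s] by assimilation. /tibotibakipozpolie/ → tibotibakipospolie.
Rule 3 (final vowel raising): /e/ is a mid vowel in word-final position, so it raises to [i]. /tibotibakipospolie/ → tibotibakipospolii.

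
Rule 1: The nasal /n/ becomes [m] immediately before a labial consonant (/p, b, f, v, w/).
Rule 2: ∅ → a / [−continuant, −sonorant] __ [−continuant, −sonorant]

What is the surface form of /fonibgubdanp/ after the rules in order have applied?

fonibagubadamp

Rule 1 (nasal place assimilation): /n/ precedes the labial consonant /p/, so it assimilates in place to [m]. /fonibgubdanp/ → fonibgubdamp.
Rule 2 (stop-cluster a-epenthesis): /b/ and /g/ form a stop–stop cluster, so [a] is inserted between them. /b/ and /d/ form a stop–stop cluster, so [a] is inserted between them. /fonibgubdamp/ → fonibagubadamp.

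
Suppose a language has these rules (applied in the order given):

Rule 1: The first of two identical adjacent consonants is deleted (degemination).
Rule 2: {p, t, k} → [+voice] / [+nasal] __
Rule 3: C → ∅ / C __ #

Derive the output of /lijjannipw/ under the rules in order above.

lijanip

Rule 1 (degemination): /jj/ is a geminate; the first /j/ deletes. /nn/ is a geminate; the first /n/ deletes. /lijjannipw/ → lijanipw.
Rule 2 (post-nasal voicing): no segment meets the environment; /lijanipw/ is unchanged.
Rule 3 (final cluster simplification): /w/ is the second consonant of a word-final cluster /pw/, so it deletes. /lijanipw/ → lijanip.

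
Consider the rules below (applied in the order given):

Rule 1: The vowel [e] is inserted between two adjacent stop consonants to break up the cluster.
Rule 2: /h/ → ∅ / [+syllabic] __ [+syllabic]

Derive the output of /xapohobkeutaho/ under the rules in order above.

Rule 1 (stop-cluster e-epenthesis): /b/ and /k/ form a stop–stop cluster, so [e] is inserted between them. /xapohobkeutaho/ → xapohobekeutaho.
Rule 2 (intervocalic h-deletion): /h/ occurs between vowels /o/ and /o/, so it deletes. /h/ occurs between vowels /a/ and /o/, so it deletes. /xapohobekeutaho/ → xapoobekeutao.

xapoobekeutao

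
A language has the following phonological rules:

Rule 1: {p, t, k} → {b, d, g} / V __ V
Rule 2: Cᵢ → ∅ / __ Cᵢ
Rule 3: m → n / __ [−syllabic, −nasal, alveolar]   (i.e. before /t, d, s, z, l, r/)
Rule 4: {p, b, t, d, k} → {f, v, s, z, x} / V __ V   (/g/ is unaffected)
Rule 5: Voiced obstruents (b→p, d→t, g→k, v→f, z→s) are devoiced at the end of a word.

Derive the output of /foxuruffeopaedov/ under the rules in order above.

Rule 1 (intervocalic voicing): /p/ is a voiceless stop between vowels /o/ and /a/, so it voices to [b]. /foxuruffeopaedov/ → foxuruffeobaedov.
Rule 2 (degemination): /ff/ is a geminate; the first /f/ deletes. /foxuruffeobaedov/ → foxurufeobaedov.
Rule 3 (nasal place assimilation): no segment meets the environment; /foxurufeobaedov/ is unchanged.
Rule 4 (intervocalic spirantization): /b/ is a stop between vowels /o/ and /a/, so it spirantizes to the fricative [v]. /d/ is a stop between vowels /e/ and /o/, so it spirantizes to the fricative [z]. /foxurufeobaedov/ → foxurufeovaezov.
Rule 5 (final devoicing): /v/ is a voiced obstruent in word-final position, so it devoices to [f]. /foxurufeovaezov/ → foxurufeovaezof.

foxurufeovaezof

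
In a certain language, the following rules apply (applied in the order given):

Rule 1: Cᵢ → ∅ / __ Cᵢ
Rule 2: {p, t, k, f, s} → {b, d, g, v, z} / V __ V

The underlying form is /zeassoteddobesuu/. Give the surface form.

Rule 1 (degemination): /ss/ is a geminate; the first /s/ deletes. /dd/ is a geminate; the first /d/ deletes. /zeassoteddobesuu/ → zeasotedobesuu.
Rule 2 (intervocalic voicing): /s/ is a voiceless obstruent between vowels /a/ and /o/, so it voices to [z]. /t/ is a voiceless obstruent between vowels /o/ and /e/, so it voices to [d]. /s/ is a voiceless obstruent between vowels /e/ and /u/, so it voices to [z]. /zeasotedobesuu/ → zeazodedobezuu.

zeazodedobezuu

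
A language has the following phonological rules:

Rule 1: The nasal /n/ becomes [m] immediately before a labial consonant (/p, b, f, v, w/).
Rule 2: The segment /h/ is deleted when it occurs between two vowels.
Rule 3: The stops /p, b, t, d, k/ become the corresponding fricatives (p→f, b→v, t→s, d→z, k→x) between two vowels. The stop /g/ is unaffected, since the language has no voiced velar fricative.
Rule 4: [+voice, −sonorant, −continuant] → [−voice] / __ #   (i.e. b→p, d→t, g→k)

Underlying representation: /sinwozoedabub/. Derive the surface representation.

Rule 1 (nasal place assimilation): /n/ precedes the labial consonant /w/, so it assimilates in place to [m]. /sinwozoedabub/ → simwozoedabub.
Rule 2 (intervocalic h-deletion): no segment meets the environment; /simwozoedabub/ is unchanged.
Rule 3 (intervocalic spirantization): /d/ is a stop between vowels /e/ and /a/, so it spirantizes to the fricative [z]. /b/ is a stop between vowels /a/ and /u/, so it spirantizes to the fricative [v]. /simwozoedabub/ → simwozoezavub.
Rule 4 (final devoicing): /b/ is a voiced stop in word-final position, so it devoices to [p]. /simwozoezavub/ → simwozoezavup.

simwozoezavup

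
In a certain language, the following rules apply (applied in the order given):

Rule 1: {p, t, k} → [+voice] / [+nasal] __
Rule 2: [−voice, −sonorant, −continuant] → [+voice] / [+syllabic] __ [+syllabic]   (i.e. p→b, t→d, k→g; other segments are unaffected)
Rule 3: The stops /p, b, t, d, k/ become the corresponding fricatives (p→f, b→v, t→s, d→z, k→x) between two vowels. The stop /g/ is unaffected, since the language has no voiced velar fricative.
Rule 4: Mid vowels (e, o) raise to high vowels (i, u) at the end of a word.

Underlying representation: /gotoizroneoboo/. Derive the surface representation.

Rule 1 (post-nasal voicing): no segment meets the environment; /gotoizroneoboo/ is unchanged.
Rule 2 (intervocalic voicing): /t/ is a voiceless stop between vowels /o/ and /o/, so it voices to [d]. /gotoizroneoboo/ → godoizroneoboo.
Rule 3 (intervocalic spirantization): /d/ is a stop between vowels /o/ and /o/, so it spirantizes to the fricative [z]. /b/ is a stop between vowels /o/ and /o/, so it spirantizes to the fricative [v]. /godoizroneoboo/ → gozoizroneovoo.
Rule 4 (final vowel raising): /o/ is a mid vowel in word-final position, so it raises to [u]. /gozoizroneovoo/ → gozoizroneovou.

gozoizroneovou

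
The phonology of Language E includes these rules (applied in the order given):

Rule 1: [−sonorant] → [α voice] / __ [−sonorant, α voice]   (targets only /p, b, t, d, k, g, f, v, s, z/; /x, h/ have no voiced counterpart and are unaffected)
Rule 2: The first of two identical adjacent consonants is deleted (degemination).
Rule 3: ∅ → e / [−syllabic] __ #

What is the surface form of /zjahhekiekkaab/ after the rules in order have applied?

Rule 1 (regressive voicing assimilation): no segment meets the environment; /zjahhekiekkaab/ is unchanged.
Rule 2 (degemination): /hh/ is a geminate; the first /h/ deletes. /kk/ is a geminate; the first /k/ deletes. /zjahhekiekkaab/ → zjahekiekaab.
Rule 3 (final e-epenthesis): the form ends in the consonant /b/, so [e] is inserted word-finally. /zjahekiekaab/ → zjahekiekaabe.

zjahekiekaabe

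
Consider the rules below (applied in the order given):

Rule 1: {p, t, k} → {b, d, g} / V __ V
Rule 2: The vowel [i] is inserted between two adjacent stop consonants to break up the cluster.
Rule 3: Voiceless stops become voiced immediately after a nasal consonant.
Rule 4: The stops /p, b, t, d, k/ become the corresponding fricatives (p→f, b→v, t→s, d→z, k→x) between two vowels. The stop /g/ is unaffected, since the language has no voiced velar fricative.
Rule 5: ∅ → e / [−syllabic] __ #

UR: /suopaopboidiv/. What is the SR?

Rule 1 (intervocalic voicing): /p/ is a voiceless stop between vowels /o/ and /a/, so it voices to [b]. /suopaopboidiv/ → suobaopboidiv.
Rule 2 (stop-cluster i-epenthesis): /p/ and /b/ form a stop–stop cluster, so [i] is inserted between them. /suobaopboidiv/ → suobaopiboidiv.
Rule 3 (post-nasal voicing): no segment meets the environment; /suobaopiboidiv/ is unchanged.
Rule 4 (intervocalic spirantization): /b/ is a stop between vowels /o/ and /a/, so it spirantizes to the fricative [v]. /p/ is a stop between vowels /o/ and /i/, so it spirantizes to the fricative [f]. /b/ is a stop between vowels /i/ and /o/, so it spirantizes to the fricative [v]. /d/ is a stop between vowels /i/ and /i/, so it spirantizes to the fricative [z]. /suobaopiboidiv/ → suovaofivoiziv.
Rule 5 (final e-epenthesis): the form ends in the consonant /v/, so [e] is inserted word-finally. /suovaofivoiziv/ → suovaofivoizive.

suovaofivoizive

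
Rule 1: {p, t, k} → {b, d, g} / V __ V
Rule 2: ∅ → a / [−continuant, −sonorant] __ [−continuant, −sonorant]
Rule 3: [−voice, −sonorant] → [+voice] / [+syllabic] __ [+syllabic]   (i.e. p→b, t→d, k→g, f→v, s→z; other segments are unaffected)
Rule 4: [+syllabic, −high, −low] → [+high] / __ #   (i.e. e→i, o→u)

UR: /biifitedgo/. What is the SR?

biividedagu

Rule 1 (intervocalic voicing): /t/ is a voiceless stop between vowels /i/ and /e/, so it voices to [d]. /biifitedgo/ → biifidedgo.
Rule 2 (stop-cluster a-epenthesis): /d/ and /g/ form a stop–stop cluster, so [a] is inserted between them. /biifidedgo/ → biifidedago.
Rule 3 (intervocalic voicing): /f/ is a voiceless obstruent between vowels /i/ and /i/, so it voices to [v]. /biifidedago/ → biividedago.
Rule 4 (final vowel raising): /o/ is a mid vowel in word-final position, so it raises to [u]. /biividedago/ → biividedagu.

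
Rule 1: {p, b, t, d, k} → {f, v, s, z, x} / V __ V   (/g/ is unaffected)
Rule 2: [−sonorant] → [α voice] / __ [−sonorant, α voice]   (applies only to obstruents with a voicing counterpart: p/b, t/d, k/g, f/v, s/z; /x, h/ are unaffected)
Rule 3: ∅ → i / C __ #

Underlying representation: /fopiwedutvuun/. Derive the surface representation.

fofiwezudvuuni

Rule 1 (intervocalic spirantization): /p/ is a stop between vowels /o/ and /i/, so it spirantizes to the fricative [f]. /d/ is a stop between vowels /e/ and /u/, so it spirantizes to the fricative [z]. /fopiwedutvuun/ → fofiwezutvuun.
Rule 2 (regressive voicing assimilation): /t/ precedes the voiced obstruent /v/, so it voices to [d] by assimilation. /fofiwezutvuun/ → fofiwezudvuun.
Rule 3 (final i-epenthesis): the form ends in the consonant /n/, so [i] is inserted word-finally. /fofiwezudvuun/ → fofiwezudvuuni.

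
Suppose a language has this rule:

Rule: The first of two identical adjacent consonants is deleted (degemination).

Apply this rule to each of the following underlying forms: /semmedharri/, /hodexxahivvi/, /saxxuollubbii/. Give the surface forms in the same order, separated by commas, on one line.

semedhari, hodexahivi, saxuolubii

/semmedharri/: /mm/ is a geminate; the first /m/ deletes. /rr/ is a geminate; the first /r/ deletes. → [semedhari].
/hodexxahivvi/: /xx/ is a geminate; the first /x/ deletes. /vv/ is a geminate; the first /v/ deletes. → [hodexahivi].
/saxxuollubbii/: /xx/ is a geminate; the first /x/ deletes. /ll/ is a geminate; the first /l/ deletes. /bb/ is a geminate; the first /b/ deletes. → [saxuolubii].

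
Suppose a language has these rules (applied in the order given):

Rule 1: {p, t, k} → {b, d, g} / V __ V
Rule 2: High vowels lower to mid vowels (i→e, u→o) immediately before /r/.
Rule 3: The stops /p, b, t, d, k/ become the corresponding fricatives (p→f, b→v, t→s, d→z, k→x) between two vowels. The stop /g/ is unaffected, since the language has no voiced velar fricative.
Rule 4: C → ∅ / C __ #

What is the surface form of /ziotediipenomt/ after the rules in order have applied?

Rule 1 (intervocalic voicing): /t/ is a voiceless stop between vowels /o/ and /e/, so it voices to [d]. /p/ is a voiceless stop between vowels /i/ and /e/, so it voices to [b]. /ziotediipenomt/ → ziodediibenomt.
Rule 2 (pre-rhotic lowering): no segment meets the environment; /ziodediibenomt/ is unchanged.
Rule 3 (intervocalic spirantization): /d/ is a stop between vowels /o/ and /e/, so it spirantizes to the fricative [z]. /d/ is a stop between vowels /e/ and /i/, so it spirantizes to the fricative [z]. /b/ is a stop between vowels /i/ and /e/, so it spirantizes to the fricative [v]. /ziodediibenomt/ → ziozeziivenomt.
Rule 4 (final cluster simplification): /t/ is the second consonant of a word-final cluster /mt/, so it deletes. /ziozeziivenomt/ → ziozeziivenom.

ziozeziivenom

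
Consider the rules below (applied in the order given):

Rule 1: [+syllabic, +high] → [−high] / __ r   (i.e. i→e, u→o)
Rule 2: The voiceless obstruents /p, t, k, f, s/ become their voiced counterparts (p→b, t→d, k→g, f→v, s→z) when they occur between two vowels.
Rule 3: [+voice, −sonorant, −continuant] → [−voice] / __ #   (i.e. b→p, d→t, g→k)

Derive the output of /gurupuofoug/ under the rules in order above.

Rule 1 (pre-rhotic lowering): /u/ is a high vowel immediately before /r/, so it lowers to [o]. /gurupuofoug/ → gorupuofoug.
Rule 2 (intervocalic voicing): /p/ is a voiceless obstruent between vowels /u/ and /u/, so it voices to [b]. /f/ is a voiceless obstruent between vowels /o/ and /o/, so it voices to [v]. /gorupuofoug/ → gorubuovoug.
Rule 3 (final devoicing): /g/ is a voiced stop in word-final position, so it devoices to [k]. /gorubuovoug/ → gorubuovouk.

gorubuovouk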